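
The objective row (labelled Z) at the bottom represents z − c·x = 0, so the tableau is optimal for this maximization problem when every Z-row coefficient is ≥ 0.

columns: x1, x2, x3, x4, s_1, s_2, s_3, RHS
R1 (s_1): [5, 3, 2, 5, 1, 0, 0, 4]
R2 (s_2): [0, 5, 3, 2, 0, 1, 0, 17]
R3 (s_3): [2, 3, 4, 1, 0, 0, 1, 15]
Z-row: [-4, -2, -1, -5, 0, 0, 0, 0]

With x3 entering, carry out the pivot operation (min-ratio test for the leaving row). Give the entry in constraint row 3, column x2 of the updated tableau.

Ratio test on column x3 — row 1: 4/2 = 2; row 2: 17/3 = 17/3; row 3: 15/4 = 15/4. Minimum is 2 at row 1 (s_1 leaves); pivot element 2.
Divide row 1 by 2; eliminate column x3 from the other rows.
Row 3 update in column x2: 3 − 4·(3/2) = -3.

-3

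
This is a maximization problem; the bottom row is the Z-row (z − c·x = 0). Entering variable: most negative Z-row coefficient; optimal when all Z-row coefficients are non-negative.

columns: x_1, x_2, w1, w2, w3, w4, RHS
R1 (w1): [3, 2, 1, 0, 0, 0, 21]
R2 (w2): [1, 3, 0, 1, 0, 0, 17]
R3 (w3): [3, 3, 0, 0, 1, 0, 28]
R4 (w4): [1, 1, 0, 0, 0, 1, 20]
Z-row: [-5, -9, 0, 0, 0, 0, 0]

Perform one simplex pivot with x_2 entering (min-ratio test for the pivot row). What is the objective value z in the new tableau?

51

Ratio test on column x_2 — row 1: 21/2 = 21/2; row 2: 17/3 = 17/3; row 3: 28/3 = 28/3; row 4: 20/1 = 20. Minimum is 17/3 at row 2 (w2 leaves); pivot element 3.
Pivot on row 2; the Z-row RHS becomes 0 − (-9)·(17/3) = 51.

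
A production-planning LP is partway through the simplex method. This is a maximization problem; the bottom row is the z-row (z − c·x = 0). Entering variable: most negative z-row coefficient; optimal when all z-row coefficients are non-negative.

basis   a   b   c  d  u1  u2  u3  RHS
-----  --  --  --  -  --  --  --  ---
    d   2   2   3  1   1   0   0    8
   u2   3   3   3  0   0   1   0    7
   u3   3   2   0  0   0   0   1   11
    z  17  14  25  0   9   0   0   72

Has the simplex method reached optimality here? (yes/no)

yes

Every z-row coefficient is ≥ 0, so the tableau is optimal.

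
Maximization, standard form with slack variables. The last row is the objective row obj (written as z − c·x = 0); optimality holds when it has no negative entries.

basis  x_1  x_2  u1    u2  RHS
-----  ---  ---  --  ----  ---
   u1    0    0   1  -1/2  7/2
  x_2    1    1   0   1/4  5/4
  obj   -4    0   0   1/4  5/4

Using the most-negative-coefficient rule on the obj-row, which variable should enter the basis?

x_1

Negative obj-row entries: x_1: -4.
The most negative is -4 in column x_1, so x_1 enters.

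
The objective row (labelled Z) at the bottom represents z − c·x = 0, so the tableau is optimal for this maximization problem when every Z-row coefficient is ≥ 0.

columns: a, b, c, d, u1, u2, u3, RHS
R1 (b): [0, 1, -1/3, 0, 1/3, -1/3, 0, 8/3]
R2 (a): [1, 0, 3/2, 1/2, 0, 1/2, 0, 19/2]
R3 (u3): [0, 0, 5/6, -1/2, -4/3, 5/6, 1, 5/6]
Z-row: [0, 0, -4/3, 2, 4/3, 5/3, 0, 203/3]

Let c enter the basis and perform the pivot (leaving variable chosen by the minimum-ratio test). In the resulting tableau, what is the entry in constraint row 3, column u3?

Ratio test on column c — row 1: entry -1/3 ≤ 0; row 2: (19/2)/(3/2) = 19/3; row 3: (5/6)/(5/6) = 1. Minimum is 1 at row 3 (u3 leaves); pivot element 5/6.
Divide row 3 by 5/6; eliminate column c from the other rows.
In the new row 3, the u3 entry is the old entry divided by the pivot: 1/(5/6) = 6/5.

6/5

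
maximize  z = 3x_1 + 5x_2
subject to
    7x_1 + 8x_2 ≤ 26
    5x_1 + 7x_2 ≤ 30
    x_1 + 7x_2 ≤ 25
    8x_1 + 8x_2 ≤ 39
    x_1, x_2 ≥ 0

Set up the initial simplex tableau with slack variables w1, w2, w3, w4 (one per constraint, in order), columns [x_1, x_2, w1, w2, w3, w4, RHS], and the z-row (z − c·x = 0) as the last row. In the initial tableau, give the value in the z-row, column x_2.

-5

The z-row carries the negated objective coefficients: the x_2 entry is -5.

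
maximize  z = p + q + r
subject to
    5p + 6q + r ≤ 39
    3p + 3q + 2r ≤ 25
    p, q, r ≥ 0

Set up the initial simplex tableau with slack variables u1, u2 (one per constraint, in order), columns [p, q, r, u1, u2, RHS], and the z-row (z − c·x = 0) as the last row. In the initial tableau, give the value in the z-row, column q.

-1

The z-row carries the negated objective coefficients: the q entry is -1.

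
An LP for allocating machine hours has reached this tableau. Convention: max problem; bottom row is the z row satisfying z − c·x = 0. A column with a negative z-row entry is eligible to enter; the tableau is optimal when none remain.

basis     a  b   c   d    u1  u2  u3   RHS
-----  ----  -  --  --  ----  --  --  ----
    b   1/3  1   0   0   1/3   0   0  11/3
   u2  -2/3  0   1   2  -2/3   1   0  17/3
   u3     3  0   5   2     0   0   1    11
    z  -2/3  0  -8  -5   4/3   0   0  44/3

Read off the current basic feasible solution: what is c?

c is not in the basis, so in the current basic feasible solution c = 0.

0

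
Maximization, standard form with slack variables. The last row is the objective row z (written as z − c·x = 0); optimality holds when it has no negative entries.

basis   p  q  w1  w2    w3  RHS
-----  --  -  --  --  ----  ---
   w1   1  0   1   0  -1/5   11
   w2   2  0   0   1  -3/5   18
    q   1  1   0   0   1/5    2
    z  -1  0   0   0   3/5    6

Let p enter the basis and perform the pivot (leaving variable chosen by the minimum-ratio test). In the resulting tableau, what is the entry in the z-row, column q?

1

Ratio test on column p — row 1: 11/1 = 11; row 2: 18/2 = 9; row 3: 2/1 = 2. Minimum is 2 at row 3 (q leaves); pivot element 1.
Divide row 3 by 1; eliminate column p from the other rows.
z-row update in column q: 0 − (-1)·1 = 1.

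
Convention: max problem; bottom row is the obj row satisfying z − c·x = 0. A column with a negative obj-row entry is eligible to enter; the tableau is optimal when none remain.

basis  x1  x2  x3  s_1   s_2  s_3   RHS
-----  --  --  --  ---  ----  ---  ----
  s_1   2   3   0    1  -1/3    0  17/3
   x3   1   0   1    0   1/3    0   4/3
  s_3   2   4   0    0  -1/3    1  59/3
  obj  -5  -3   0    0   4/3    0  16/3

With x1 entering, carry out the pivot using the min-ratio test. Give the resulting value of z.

12

Ratio test on column x1 — row 1: (17/3)/2 = 17/6; row 2: (4/3)/1 = 4/3; row 3: (59/3)/2 = 59/6. Minimum is 4/3 at row 2 (x3 leaves); pivot element 1.
Pivot on row 2; the obj-row RHS becomes 16/3 − (-5)·(4/3) = 12.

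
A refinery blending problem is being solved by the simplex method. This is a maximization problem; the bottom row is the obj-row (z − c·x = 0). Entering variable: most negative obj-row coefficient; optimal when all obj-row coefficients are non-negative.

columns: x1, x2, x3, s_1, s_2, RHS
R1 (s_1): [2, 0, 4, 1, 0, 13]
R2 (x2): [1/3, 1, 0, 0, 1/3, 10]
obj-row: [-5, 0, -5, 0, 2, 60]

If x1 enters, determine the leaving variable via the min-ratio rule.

Column x1 entries and ratios — s_1: 13/2 = 13/2; x2: 10/(1/3) = 30.
Smallest ratio is 13/2 in the row of s_1, so s_1 leaves.

s_1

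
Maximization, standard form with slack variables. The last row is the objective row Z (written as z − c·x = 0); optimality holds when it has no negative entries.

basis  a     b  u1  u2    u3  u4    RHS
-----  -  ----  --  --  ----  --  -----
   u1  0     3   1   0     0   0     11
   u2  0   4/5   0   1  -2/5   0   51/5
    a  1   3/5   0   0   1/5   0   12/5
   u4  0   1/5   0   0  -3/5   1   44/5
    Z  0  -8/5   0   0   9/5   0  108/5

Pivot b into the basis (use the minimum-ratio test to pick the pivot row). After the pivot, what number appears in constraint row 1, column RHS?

Ratio test on column b — row 1: 11/3 = 11/3; row 2: (51/5)/(4/5) = 51/4; row 3: (12/5)/(3/5) = 4; row 4: (44/5)/(1/5) = 44. Minimum is 11/3 at row 1 (u1 leaves); pivot element 3.
Divide row 1 by 3; eliminate column b from the other rows.
In the new row 1, the RHS entry is the old entry divided by the pivot: 11/3 = 11/3.

11/3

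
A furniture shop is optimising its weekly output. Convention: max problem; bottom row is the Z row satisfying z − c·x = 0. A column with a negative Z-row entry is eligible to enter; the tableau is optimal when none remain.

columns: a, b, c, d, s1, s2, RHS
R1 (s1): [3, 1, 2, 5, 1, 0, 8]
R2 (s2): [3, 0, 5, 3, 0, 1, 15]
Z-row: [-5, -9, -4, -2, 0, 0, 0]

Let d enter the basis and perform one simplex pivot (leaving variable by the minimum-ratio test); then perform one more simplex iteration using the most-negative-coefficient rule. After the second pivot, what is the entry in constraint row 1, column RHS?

Ratio test on column d — row 1: 8/5 = 8/5; row 2: 15/3 = 5. Minimum is 8/5 at row 1 (s1 leaves); pivot element 5.
Divide row 1 by 5; eliminate column d from the other rows.
Second iteration: most negative Z-row entry is -43/5 in column b, so b enters.
Ratio test on column b — row 1: (8/5)/(1/5) = 8; row 2: entry -3/5 ≤ 0. Minimum is 8 at row 1 (d leaves); pivot element 1/5.
Divide row 1 by 1/5; eliminate column b from the other rows.
After both pivots, the entry at constraint row 1, column RHS is 8.

8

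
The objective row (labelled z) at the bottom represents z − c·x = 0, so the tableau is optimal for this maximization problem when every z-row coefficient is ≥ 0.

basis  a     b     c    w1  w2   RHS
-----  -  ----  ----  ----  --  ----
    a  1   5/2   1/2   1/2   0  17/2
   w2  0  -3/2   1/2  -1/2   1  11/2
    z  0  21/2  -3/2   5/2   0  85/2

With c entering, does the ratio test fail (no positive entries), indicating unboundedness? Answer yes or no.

Column c has positive entries in row(s) 1, 2, so the ratio test bounds it — not unbounded.

no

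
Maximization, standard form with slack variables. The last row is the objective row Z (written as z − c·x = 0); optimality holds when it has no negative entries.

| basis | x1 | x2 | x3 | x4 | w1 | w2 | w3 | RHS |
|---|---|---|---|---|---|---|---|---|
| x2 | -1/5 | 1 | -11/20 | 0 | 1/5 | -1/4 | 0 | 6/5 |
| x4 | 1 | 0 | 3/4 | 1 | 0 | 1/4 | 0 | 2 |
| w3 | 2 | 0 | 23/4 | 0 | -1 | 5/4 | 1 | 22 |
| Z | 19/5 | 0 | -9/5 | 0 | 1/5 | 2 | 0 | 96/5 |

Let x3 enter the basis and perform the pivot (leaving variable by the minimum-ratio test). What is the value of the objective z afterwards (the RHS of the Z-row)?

Ratio test on column x3 — row 1: entry -11/20 ≤ 0; row 2: 2/(3/4) = 8/3; row 3: 22/(23/4) = 88/23. Minimum is 8/3 at row 2 (x4 leaves); pivot element 3/4.
Pivot on row 2; the Z-row RHS becomes 96/5 − (-9/5)·(8/3) = 24.

24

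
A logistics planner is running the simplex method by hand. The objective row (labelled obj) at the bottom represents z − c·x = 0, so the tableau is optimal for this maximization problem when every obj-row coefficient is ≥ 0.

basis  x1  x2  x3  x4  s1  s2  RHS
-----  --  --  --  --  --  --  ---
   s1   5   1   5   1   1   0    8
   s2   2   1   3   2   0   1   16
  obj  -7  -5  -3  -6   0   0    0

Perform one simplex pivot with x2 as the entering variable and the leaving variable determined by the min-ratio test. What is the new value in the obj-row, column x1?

18

Ratio test on column x2 — row 1: 8/1 = 8; row 2: 16/1 = 16. Minimum is 8 at row 1 (s1 leaves); pivot element 1.
Divide row 1 by 1; eliminate column x2 from the other rows.
obj-row update in column x1: -7 − (-5)·5 = 18.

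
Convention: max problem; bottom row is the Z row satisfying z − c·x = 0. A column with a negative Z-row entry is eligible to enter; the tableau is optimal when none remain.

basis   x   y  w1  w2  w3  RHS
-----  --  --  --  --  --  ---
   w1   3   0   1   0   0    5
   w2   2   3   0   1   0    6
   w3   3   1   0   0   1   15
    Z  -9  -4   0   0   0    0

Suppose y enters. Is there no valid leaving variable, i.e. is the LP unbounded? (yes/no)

no

Column y has positive entries in row(s) 2, 3, so the ratio test bounds it — not unbounded.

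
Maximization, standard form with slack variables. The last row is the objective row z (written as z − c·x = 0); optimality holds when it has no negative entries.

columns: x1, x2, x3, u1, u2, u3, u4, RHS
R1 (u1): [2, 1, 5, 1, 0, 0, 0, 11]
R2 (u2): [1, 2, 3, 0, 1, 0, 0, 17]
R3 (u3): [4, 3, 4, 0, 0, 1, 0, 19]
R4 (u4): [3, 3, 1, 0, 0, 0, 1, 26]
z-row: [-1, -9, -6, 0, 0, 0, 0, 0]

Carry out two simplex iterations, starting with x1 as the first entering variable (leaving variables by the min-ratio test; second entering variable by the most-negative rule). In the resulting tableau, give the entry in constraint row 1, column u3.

Ratio test on column x1 — row 1: 11/2 = 11/2; row 2: 17/1 = 17; row 3: 19/4 = 19/4; row 4: 26/3 = 26/3. Minimum is 19/4 at row 3 (u3 leaves); pivot element 4.
Divide row 3 by 4; eliminate column x1 from the other rows.
Second iteration: most negative z-row entry is -33/4 in column x2, so x2 enters.
Ratio test on column x2 — row 1: entry -1/2 ≤ 0; row 2: (49/4)/(5/4) = 49/5; row 3: (19/4)/(3/4) = 19/3; row 4: (47/4)/(3/4) = 47/3. Minimum is 19/3 at row 3 (x1 leaves); pivot element 3/4.
Divide row 3 by 3/4; eliminate column x2 from the other rows.
After both pivots, the entry at constraint row 1, column u3 is -1/3.

-1/3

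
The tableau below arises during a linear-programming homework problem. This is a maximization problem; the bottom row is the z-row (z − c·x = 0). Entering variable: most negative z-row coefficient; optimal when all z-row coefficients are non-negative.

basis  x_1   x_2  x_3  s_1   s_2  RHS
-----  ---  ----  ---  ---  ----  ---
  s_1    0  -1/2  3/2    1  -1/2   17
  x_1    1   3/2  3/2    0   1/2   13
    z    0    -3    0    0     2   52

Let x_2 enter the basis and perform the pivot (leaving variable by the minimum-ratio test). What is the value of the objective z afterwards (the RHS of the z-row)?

78

Ratio test on column x_2 — row 1: entry -1/2 ≤ 0; row 2: 13/(3/2) = 26/3. Minimum is 26/3 at row 2 (x_1 leaves); pivot element 3/2.
Pivot on row 2; the z-row RHS becomes 52 − (-3)·(26/3) = 78.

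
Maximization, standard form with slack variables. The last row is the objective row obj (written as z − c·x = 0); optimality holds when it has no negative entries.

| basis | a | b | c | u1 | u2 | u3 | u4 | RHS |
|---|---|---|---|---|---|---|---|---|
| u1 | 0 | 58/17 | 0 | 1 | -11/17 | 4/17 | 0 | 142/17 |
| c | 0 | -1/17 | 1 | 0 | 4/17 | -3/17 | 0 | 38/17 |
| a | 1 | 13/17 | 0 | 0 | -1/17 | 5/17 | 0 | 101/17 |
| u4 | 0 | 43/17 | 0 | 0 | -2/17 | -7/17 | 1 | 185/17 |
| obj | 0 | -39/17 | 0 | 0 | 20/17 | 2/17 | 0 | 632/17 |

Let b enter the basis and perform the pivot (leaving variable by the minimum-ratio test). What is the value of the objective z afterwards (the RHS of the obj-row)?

Ratio test on column b — row 1: (142/17)/(58/17) = 71/29; row 2: entry -1/17 ≤ 0; row 3: (101/17)/(13/17) = 101/13; row 4: (185/17)/(43/17) = 185/43. Minimum is 71/29 at row 1 (u1 leaves); pivot element 58/17.
Pivot on row 1; the obj-row RHS becomes 632/17 − (-39/17)·(71/29) = 1241/29.

1241/29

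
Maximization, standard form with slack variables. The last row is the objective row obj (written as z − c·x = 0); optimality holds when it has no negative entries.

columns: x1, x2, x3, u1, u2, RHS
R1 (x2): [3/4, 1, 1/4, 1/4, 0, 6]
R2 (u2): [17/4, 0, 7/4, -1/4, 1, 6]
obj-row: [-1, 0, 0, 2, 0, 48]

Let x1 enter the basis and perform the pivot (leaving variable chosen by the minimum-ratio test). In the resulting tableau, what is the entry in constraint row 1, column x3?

-1/17

Ratio test on column x1 — row 1: 6/(3/4) = 8; row 2: 6/(17/4) = 24/17. Minimum is 24/17 at row 2 (u2 leaves); pivot element 17/4.
Divide row 2 by 17/4; eliminate column x1 from the other rows.
Row 1 update in column x3: 1/4 − (3/4)·(7/17) = -1/17.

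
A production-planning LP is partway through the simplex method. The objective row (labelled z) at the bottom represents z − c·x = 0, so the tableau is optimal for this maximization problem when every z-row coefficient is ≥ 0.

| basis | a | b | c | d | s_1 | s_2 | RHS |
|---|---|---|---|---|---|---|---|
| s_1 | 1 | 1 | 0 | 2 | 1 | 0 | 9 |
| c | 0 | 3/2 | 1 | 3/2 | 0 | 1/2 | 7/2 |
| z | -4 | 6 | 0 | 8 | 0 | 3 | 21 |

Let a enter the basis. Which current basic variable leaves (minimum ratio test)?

s_1

Column a entries and ratios — s_1: 9/1 = 9; c: 0 ≤ 0, skip.
Smallest ratio is 9 in the row of s_1, so s_1 leaves.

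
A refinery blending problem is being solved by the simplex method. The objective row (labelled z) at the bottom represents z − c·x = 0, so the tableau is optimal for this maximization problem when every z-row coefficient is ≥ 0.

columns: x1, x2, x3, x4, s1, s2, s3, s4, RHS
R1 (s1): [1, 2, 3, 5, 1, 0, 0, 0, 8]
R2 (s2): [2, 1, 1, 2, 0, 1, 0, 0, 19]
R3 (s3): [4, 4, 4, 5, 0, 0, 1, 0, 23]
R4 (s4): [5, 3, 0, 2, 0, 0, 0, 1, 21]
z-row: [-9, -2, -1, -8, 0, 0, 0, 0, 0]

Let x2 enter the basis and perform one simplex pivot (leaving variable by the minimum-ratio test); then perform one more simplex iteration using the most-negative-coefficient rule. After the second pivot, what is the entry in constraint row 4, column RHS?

Ratio test on column x2 — row 1: 8/2 = 4; row 2: 19/1 = 19; row 3: 23/4 = 23/4; row 4: 21/3 = 7. Minimum is 4 at row 1 (s1 leaves); pivot element 2.
Divide row 1 by 2; eliminate column x2 from the other rows.
Second iteration: most negative z-row entry is -8 in column x1, so x1 enters.
Ratio test on column x1 — row 1: 4/(1/2) = 8; row 2: 15/(3/2) = 10; row 3: 7/2 = 7/2; row 4: 9/(7/2) = 18/7. Minimum is 18/7 at row 4 (s4 leaves); pivot element 7/2.
Divide row 4 by 7/2; eliminate column x1 from the other rows.
After both pivots, the entry at constraint row 4, column RHS is 18/7.

18/7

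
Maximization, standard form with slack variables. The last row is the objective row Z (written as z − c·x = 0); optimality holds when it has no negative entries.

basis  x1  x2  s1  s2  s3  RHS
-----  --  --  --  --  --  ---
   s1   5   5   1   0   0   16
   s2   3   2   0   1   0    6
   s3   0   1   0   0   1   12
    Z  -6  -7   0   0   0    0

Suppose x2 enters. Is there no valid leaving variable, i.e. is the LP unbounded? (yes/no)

no

Column x2 has positive entries in row(s) 1, 2, 3, so the ratio test bounds it — not unbounded.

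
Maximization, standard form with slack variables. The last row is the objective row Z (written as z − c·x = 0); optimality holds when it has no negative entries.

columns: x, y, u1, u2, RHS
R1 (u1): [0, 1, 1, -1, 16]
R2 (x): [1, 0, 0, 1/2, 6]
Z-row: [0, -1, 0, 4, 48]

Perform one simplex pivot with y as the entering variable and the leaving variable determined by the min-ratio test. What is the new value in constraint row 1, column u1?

Ratio test on column y — row 1: 16/1 = 16; row 2: entry 0 ≤ 0. Minimum is 16 at row 1 (u1 leaves); pivot element 1.
Divide row 1 by 1; eliminate column y from the other rows.
In the new row 1, the u1 entry is the old entry divided by the pivot: 1/1 = 1.

1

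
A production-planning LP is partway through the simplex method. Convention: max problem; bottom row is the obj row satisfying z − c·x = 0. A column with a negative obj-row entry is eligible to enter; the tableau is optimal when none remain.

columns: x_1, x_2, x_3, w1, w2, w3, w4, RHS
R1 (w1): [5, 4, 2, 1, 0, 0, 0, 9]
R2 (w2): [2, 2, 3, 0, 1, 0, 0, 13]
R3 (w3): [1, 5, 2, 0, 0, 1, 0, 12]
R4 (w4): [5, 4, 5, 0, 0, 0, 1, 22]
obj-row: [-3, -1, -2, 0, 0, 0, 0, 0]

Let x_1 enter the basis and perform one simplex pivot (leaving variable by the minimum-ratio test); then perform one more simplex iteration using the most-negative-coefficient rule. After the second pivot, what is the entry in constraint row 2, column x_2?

Ratio test on column x_1 — row 1: 9/5 = 9/5; row 2: 13/2 = 13/2; row 3: 12/1 = 12; row 4: 22/5 = 22/5. Minimum is 9/5 at row 1 (w1 leaves); pivot element 5.
Divide row 1 by 5; eliminate column x_1 from the other rows.
Second iteration: most negative obj-row entry is -4/5 in column x_3, so x_3 enters.
Ratio test on column x_3 — row 1: (9/5)/(2/5) = 9/2; row 2: (47/5)/(11/5) = 47/11; row 3: (51/5)/(8/5) = 51/8; row 4: 13/3 = 13/3. Minimum is 47/11 at row 2 (w2 leaves); pivot element 11/5.
Divide row 2 by 11/5; eliminate column x_3 from the other rows.
After both pivots, the entry at constraint row 2, column x_2 is 2/11.

2/11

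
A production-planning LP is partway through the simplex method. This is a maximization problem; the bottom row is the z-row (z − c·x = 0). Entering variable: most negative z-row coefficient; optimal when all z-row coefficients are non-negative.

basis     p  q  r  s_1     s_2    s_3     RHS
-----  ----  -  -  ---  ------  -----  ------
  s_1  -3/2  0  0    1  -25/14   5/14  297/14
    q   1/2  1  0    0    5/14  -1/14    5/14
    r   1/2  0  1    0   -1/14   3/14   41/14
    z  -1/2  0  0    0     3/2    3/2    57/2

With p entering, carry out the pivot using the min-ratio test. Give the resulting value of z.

Ratio test on column p — row 1: entry -3/2 ≤ 0; row 2: (5/14)/(1/2) = 5/7; row 3: (41/14)/(1/2) = 41/7. Minimum is 5/7 at row 2 (q leaves); pivot element 1/2.
Pivot on row 2; the z-row RHS becomes 57/2 − (-1/2)·(5/7) = 202/7.

202/7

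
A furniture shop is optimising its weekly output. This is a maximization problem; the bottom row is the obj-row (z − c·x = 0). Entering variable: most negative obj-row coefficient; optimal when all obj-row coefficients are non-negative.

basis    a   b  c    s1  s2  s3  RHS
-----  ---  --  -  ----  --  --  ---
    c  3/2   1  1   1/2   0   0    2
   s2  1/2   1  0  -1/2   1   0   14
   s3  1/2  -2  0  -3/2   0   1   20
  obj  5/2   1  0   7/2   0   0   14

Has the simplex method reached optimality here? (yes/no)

Every obj-row coefficient is ≥ 0, so the tableau is optimal.

yes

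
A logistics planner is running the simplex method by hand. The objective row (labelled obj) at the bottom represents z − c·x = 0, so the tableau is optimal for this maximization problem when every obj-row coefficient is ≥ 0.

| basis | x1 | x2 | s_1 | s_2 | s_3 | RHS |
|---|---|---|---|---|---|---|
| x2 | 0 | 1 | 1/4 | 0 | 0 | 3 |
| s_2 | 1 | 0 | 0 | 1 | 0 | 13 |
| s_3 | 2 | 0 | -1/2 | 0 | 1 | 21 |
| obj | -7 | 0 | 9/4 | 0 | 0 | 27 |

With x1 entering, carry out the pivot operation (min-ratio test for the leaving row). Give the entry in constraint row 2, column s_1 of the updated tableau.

1/4

Ratio test on column x1 — row 1: entry 0 ≤ 0; row 2: 13/1 = 13; row 3: 21/2 = 21/2. Minimum is 21/2 at row 3 (s_3 leaves); pivot element 2.
Divide row 3 by 2; eliminate column x1 from the other rows.
Row 2 update in column s_1: 0 − 1·(-1/4) = 1/4.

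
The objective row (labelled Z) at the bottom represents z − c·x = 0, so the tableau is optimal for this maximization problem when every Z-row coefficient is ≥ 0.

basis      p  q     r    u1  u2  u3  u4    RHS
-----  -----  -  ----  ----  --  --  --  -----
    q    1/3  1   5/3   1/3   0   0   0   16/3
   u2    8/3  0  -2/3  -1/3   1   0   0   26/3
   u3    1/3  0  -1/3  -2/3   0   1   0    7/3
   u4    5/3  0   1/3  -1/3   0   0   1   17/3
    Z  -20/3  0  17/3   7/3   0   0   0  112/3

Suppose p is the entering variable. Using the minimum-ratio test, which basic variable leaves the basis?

u2

Column p entries and ratios — q: (16/3)/(1/3) = 16; u2: (26/3)/(8/3) = 13/4; u3: (7/3)/(1/3) = 7; u4: (17/3)/(5/3) = 17/5.
Smallest ratio is 13/4 in the row of u2, so u2 leaves.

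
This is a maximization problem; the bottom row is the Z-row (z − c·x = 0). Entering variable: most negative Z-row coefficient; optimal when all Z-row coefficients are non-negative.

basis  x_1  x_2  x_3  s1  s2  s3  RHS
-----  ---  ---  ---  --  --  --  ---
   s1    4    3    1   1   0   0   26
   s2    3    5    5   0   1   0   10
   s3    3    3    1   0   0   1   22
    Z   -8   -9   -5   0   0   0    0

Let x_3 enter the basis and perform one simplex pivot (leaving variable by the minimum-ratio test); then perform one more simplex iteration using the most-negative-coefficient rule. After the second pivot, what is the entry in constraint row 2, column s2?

Ratio test on column x_3 — row 1: 26/1 = 26; row 2: 10/5 = 2; row 3: 22/1 = 22. Minimum is 2 at row 2 (s2 leaves); pivot element 5.
Divide row 2 by 5; eliminate column x_3 from the other rows.
Second iteration: most negative Z-row entry is -5 in column x_1, so x_1 enters.
Ratio test on column x_1 — row 1: 24/(17/5) = 120/17; row 2: 2/(3/5) = 10/3; row 3: 20/(12/5) = 25/3. Minimum is 10/3 at row 2 (x_3 leaves); pivot element 3/5.
Divide row 2 by 3/5; eliminate column x_1 from the other rows.
After both pivots, the entry at constraint row 2, column s2 is 1/3.

1/3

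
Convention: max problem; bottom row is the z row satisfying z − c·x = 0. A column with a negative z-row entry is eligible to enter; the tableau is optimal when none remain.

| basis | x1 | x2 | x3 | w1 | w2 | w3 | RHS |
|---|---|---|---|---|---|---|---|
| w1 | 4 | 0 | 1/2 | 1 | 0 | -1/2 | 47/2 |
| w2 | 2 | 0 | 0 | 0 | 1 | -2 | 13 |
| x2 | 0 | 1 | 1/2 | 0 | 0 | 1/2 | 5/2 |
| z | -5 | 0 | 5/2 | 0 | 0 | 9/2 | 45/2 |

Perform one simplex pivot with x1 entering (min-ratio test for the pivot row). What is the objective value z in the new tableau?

415/8

Ratio test on column x1 — row 1: (47/2)/4 = 47/8; row 2: 13/2 = 13/2; row 3: entry 0 ≤ 0. Minimum is 47/8 at row 1 (w1 leaves); pivot element 4.
Pivot on row 1; the z-row RHS becomes 45/2 − (-5)·(47/8) = 415/8.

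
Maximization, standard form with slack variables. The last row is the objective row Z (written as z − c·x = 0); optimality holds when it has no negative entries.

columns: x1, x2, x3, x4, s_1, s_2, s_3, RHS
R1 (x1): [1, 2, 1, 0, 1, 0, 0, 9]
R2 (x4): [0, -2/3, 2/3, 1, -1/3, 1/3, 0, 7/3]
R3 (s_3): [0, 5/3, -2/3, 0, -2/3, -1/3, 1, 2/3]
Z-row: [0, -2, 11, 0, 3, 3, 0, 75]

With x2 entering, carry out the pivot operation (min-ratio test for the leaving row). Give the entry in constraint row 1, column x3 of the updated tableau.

9/5

Ratio test on column x2 — row 1: 9/2 = 9/2; row 2: entry -2/3 ≤ 0; row 3: (2/3)/(5/3) = 2/5. Minimum is 2/5 at row 3 (s_3 leaves); pivot element 5/3.
Divide row 3 by 5/3; eliminate column x2 from the other rows.
Row 1 update in column x3: 1 − 2·(-2/5) = 9/5.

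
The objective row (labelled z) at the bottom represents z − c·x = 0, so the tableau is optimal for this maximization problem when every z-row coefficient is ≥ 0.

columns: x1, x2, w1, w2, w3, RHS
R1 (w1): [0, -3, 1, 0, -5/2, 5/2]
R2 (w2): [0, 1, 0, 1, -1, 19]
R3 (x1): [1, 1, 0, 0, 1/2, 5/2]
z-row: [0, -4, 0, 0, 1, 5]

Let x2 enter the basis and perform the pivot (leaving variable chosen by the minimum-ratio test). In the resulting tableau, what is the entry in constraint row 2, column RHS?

33/2

Ratio test on column x2 — row 1: entry -3 ≤ 0; row 2: 19/1 = 19; row 3: (5/2)/1 = 5/2. Minimum is 5/2 at row 3 (x1 leaves); pivot element 1.
Divide row 3 by 1; eliminate column x2 from the other rows.
Row 2 update in column RHS: 19 − 1·(5/2) = 33/2.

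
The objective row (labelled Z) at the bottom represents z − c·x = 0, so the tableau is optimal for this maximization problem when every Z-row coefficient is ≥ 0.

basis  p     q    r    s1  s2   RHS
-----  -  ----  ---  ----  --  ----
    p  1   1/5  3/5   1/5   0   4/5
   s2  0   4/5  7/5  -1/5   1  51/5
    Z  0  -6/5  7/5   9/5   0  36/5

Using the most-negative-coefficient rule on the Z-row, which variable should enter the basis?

Negative Z-row entries: q: -6/5.
The most negative is -6/5 in column q, so q enters.

q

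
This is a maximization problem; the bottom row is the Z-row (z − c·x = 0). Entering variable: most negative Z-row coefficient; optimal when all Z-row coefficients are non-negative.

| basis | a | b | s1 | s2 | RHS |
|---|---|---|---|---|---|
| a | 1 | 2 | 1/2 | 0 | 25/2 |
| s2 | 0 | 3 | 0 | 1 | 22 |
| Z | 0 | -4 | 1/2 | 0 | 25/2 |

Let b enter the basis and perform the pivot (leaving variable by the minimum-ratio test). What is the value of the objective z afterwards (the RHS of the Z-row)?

Ratio test on column b — row 1: (25/2)/2 = 25/4; row 2: 22/3 = 22/3. Minimum is 25/4 at row 1 (a leaves); pivot element 2.
Pivot on row 1; the Z-row RHS becomes 25/2 − (-4)·(25/4) = 75/2.

75/2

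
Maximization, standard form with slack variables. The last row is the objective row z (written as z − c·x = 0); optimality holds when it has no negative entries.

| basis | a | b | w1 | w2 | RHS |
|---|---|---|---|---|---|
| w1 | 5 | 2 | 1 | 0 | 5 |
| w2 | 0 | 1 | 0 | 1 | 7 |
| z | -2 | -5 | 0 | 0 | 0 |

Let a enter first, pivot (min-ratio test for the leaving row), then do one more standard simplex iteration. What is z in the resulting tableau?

25/2

Ratio test on column a — row 1: 5/5 = 1; row 2: entry 0 ≤ 0. Minimum is 1 at row 1 (w1 leaves); pivot element 5.
Pivot on row 1; the z-row RHS becomes 0 − (-2)·1 = 2.
Next entering variable (most negative z-row entry -21/5): b.
Ratio test on column b — row 1: 1/(2/5) = 5/2; row 2: 7/1 = 7. Minimum is 5/2 at row 1 (a leaves); pivot element 2/5.
After the second pivot the z-row RHS is 2 − (-21/5)·(5/2) = 25/2.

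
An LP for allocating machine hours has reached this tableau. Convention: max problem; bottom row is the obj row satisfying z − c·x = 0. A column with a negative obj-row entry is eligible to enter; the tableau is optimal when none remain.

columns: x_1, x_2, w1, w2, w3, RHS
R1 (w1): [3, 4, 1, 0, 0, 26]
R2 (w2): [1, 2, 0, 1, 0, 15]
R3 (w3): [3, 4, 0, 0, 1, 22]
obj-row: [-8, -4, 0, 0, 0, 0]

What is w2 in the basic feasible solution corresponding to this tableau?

15

w2 is basic (row 2); its value is the RHS of that row, 15.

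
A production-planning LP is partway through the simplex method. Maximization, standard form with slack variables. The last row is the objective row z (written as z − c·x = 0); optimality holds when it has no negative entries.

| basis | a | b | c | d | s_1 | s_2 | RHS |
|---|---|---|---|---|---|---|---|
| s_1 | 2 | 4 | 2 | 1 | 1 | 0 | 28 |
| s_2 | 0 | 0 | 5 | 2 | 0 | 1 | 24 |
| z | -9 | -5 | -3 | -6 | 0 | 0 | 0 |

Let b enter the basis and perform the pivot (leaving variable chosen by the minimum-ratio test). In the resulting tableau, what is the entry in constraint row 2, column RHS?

Ratio test on column b — row 1: 28/4 = 7; row 2: entry 0 ≤ 0. Minimum is 7 at row 1 (s_1 leaves); pivot element 4.
Divide row 1 by 4; eliminate column b from the other rows.
Row 2 update in column RHS: 24 − 0·7 = 24.

24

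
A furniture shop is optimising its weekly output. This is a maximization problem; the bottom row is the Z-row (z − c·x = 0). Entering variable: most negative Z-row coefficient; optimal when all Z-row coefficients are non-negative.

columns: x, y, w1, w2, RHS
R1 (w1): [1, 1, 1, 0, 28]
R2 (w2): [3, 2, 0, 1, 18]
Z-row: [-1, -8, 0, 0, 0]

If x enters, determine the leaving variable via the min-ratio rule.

w2

Column x entries and ratios — w1: 28/1 = 28; w2: 18/3 = 6.
Smallest ratio is 6 in the row of w2, so w2 leaves.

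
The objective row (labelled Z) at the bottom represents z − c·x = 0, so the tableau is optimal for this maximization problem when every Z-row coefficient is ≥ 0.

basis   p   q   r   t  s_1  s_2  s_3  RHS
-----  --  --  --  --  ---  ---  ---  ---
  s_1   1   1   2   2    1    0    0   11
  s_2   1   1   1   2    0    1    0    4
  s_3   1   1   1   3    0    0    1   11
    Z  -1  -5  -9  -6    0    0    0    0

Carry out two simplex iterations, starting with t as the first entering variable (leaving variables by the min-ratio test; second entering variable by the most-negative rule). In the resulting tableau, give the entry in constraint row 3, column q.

0

Ratio test on column t — row 1: 11/2 = 11/2; row 2: 4/2 = 2; row 3: 11/3 = 11/3. Minimum is 2 at row 2 (s_2 leaves); pivot element 2.
Divide row 2 by 2; eliminate column t from the other rows.
Second iteration: most negative Z-row entry is -6 in column r, so r enters.
Ratio test on column r — row 1: 7/1 = 7; row 2: 2/(1/2) = 4; row 3: entry -1/2 ≤ 0. Minimum is 4 at row 2 (t leaves); pivot element 1/2.
Divide row 2 by 1/2; eliminate column r from the other rows.
After both pivots, the entry at constraint row 3, column q is 0.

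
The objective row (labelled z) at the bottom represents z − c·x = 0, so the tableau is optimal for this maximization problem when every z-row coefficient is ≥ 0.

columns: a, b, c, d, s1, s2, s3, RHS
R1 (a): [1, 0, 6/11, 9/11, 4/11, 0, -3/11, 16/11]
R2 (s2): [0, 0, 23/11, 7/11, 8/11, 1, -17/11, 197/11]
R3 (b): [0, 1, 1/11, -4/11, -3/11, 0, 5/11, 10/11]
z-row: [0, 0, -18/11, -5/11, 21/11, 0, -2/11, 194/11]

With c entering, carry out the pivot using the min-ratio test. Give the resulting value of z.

22

Ratio test on column c — row 1: (16/11)/(6/11) = 8/3; row 2: (197/11)/(23/11) = 197/23; row 3: (10/11)/(1/11) = 10. Minimum is 8/3 at row 1 (a leaves); pivot element 6/11.
Pivot on row 1; the z-row RHS becomes 194/11 − (-18/11)·(8/3) = 22.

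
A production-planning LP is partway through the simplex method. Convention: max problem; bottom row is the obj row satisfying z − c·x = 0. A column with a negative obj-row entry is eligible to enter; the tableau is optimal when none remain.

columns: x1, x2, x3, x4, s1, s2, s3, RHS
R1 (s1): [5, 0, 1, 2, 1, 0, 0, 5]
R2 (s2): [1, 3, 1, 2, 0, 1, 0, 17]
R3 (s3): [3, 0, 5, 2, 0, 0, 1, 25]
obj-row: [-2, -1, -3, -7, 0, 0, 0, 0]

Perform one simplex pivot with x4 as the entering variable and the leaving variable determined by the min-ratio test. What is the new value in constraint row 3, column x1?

Ratio test on column x4 — row 1: 5/2 = 5/2; row 2: 17/2 = 17/2; row 3: 25/2 = 25/2. Minimum is 5/2 at row 1 (s1 leaves); pivot element 2.
Divide row 1 by 2; eliminate column x4 from the other rows.
Row 3 update in column x1: 3 − 2·(5/2) = -2.

-2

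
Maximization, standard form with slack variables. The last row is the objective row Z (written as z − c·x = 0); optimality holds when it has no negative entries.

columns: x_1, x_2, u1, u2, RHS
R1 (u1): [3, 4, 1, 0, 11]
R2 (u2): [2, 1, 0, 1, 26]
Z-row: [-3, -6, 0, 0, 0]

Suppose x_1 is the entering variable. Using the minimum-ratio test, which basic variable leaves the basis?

Column x_1 entries and ratios — u1: 11/3 = 11/3; u2: 26/2 = 13.
Smallest ratio is 11/3 in the row of u1, so u1 leaves.

u1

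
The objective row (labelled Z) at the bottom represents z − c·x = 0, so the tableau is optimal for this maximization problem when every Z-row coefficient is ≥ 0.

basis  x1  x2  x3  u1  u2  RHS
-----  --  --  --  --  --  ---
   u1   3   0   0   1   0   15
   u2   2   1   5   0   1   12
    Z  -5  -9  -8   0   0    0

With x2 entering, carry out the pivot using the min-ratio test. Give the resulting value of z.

Ratio test on column x2 — row 1: entry 0 ≤ 0; row 2: 12/1 = 12. Minimum is 12 at row 2 (u2 leaves); pivot element 1.
Pivot on row 2; the Z-row RHS becomes 0 − (-9)·12 = 108.

108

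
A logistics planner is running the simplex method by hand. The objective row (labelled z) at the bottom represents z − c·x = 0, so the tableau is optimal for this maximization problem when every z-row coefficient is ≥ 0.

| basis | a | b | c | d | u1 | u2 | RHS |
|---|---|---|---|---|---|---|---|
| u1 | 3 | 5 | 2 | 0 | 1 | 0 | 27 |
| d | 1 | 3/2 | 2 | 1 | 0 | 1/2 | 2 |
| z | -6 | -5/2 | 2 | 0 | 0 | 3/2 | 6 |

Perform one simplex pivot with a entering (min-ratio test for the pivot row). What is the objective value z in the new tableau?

Ratio test on column a — row 1: 27/3 = 9; row 2: 2/1 = 2. Minimum is 2 at row 2 (d leaves); pivot element 1.
Pivot on row 2; the z-row RHS becomes 6 − (-6)·2 = 18.

18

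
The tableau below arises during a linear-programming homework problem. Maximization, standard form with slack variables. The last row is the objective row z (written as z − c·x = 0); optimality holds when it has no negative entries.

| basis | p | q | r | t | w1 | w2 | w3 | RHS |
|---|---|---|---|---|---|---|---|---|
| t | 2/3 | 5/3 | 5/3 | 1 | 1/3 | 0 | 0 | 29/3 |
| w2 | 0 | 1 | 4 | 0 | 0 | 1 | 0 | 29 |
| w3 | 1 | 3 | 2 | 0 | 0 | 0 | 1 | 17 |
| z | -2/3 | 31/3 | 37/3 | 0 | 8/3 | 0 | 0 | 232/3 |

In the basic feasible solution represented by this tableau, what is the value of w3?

17

w3 is basic (row 3); its value is the RHS of that row, 17.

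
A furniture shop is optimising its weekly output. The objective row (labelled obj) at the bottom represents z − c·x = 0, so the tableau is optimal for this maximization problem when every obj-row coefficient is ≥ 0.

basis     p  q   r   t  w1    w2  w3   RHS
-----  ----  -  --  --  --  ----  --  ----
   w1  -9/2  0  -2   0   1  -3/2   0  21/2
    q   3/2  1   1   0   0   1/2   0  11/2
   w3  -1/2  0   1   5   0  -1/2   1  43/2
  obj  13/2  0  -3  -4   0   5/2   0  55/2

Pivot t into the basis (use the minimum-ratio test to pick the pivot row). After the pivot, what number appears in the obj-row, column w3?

Ratio test on column t — row 1: entry 0 ≤ 0; row 2: entry 0 ≤ 0; row 3: (43/2)/5 = 43/10. Minimum is 43/10 at row 3 (w3 leaves); pivot element 5.
Divide row 3 by 5; eliminate column t from the other rows.
obj-row update in column w3: 0 − (-4)·(1/5) = 4/5.

4/5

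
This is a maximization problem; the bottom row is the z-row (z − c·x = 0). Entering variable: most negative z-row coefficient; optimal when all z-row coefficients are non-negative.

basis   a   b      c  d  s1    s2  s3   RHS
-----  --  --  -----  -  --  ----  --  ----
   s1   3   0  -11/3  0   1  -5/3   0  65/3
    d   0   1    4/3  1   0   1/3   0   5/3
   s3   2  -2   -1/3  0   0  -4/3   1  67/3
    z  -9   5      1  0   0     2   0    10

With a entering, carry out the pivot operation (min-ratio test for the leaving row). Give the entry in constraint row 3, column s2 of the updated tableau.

Ratio test on column a — row 1: (65/3)/3 = 65/9; row 2: entry 0 ≤ 0; row 3: (67/3)/2 = 67/6. Minimum is 65/9 at row 1 (s1 leaves); pivot element 3.
Divide row 1 by 3; eliminate column a from the other rows.
Row 3 update in column s2: -4/3 − 2·(-5/9) = -2/9.

-2/9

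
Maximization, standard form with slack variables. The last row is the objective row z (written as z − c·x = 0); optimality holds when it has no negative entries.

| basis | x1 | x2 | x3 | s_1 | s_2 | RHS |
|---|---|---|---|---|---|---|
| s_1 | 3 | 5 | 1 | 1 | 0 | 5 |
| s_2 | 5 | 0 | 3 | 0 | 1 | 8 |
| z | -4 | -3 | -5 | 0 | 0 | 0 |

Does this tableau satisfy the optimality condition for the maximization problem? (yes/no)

no

The z-row has a negative entry -5 in column x3, so it is not optimal.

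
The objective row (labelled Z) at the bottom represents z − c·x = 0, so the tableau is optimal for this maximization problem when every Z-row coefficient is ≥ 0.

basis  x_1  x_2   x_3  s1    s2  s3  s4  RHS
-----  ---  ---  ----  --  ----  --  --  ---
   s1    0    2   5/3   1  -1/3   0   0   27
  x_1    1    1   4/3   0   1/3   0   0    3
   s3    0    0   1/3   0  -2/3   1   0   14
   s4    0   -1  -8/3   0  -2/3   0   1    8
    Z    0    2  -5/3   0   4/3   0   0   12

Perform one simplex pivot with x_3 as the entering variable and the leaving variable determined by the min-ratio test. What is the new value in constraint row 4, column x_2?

Ratio test on column x_3 — row 1: 27/(5/3) = 81/5; row 2: 3/(4/3) = 9/4; row 3: 14/(1/3) = 42; row 4: entry -8/3 ≤ 0. Minimum is 9/4 at row 2 (x_1 leaves); pivot element 4/3.
Divide row 2 by 4/3; eliminate column x_3 from the other rows.
Row 4 update in column x_2: -1 − (-8/3)·(3/4) = 1.

1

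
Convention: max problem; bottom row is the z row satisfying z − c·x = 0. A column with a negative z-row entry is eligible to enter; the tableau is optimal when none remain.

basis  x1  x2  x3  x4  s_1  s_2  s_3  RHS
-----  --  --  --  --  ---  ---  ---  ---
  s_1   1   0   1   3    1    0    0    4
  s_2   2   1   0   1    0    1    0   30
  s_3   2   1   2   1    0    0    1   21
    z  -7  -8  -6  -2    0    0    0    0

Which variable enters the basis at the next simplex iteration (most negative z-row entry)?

x2

Negative z-row entries: x1: -7, x2: -8, x3: -6, x4: -2.
The most negative is -8 in column x2, so x2 enters.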